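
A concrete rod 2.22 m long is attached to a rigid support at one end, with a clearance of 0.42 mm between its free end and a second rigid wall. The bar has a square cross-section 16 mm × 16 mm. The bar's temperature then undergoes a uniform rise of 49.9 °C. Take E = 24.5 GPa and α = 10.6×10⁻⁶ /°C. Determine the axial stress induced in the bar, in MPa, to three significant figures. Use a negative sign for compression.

-8.32 MPa

Free thermal expansion αLΔT = 10.6e-6 · 2220 · 49.9 = 1.174 mm.
The walls engage after the gap closes; constrained expansion = 1.174 − 0.42 = 0.7542 mm.
The walls impose strain ε = −(0.7542)/2220 = -3.3975e-04; σ = Eε = 24500 · -3.3975e-04 = -8.324 MPa.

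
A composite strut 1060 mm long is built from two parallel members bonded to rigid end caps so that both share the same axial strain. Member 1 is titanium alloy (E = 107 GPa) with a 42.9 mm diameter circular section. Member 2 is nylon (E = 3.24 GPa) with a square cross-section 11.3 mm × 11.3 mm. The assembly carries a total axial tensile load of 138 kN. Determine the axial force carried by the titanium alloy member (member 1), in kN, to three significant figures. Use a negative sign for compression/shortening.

138 kN

A_1 = 1445 mm².
A_2 = 127.7 mm².
Equal strain + equilibrium ⇒ each member carries load in proportion to AE: A₁E₁ = 154700000 N, A₂E₂ = 413700 N, ΣAE = 155100000 N.
F₁ = P·A₁E₁/ΣAE = 138000·154700000/155100000 = 137600 N.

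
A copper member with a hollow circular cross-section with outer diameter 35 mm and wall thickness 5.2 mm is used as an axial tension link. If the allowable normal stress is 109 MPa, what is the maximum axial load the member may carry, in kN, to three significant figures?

53.1 kN

A = 486.8 mm².
P_max = σ_allow · A = 109 · 486.8 = 53060 N = 53.06 kN.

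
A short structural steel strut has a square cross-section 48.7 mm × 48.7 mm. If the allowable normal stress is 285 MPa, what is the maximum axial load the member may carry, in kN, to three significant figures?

A = 2372 mm².
P_max = σ_allow · A = 285 · 2372 = 675900 N = 675.9 kN.

676 kN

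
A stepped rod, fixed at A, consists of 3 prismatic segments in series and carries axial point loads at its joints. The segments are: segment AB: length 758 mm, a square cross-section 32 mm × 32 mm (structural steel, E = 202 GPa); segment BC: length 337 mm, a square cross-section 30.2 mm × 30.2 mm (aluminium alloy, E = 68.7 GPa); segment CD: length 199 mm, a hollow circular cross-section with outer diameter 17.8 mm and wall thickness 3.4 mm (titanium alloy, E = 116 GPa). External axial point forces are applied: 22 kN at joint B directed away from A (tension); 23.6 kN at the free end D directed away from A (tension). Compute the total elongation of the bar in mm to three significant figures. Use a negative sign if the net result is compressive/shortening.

Internal axial forces (sectioning from the free end, tension +): N_CD = 23.6 kN, N_BC = 23.6 kN, N_AB = 45.6 kN.
A_AB = 1024 mm².
A_BC = 912 mm².
A_CD = 153.8 mm².
δ_AB = 45600·758/(1024·202000) = 0.1671 mm
δ_BC = 23600·337/(912·68700) = 0.1269 mm
δ_CD = 23600·199/(153.8·116000) = 0.2632 mm
δ = Σδ_i = 0.5573 mm.

0.557 mm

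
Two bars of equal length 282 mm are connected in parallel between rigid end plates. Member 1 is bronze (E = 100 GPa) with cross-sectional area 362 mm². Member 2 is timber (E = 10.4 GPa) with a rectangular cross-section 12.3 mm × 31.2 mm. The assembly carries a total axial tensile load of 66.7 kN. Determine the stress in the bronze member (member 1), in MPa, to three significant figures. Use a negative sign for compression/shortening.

166 MPa

A_2 = 383.8 mm².
Equal strain + equilibrium ⇒ each member carries load in proportion to AE: A₁E₁ = 36200000 N, A₂E₂ = 3991000 N, ΣAE = 40190000 N.
σ₁ = P·E₁/ΣAE = 66700·100000/40190000 = 166 MPa.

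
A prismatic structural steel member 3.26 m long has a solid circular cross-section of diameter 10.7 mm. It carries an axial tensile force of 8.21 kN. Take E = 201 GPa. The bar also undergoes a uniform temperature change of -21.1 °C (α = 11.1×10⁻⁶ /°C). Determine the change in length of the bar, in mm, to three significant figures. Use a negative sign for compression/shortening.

0.717 mm

A = 89.92 mm².
δ_mech = NL/(AE) = 8210·3260/(89.92·201000) = 1.481 mm.
δ_thermal = αLΔT = 11.1e-6·3260·-21.1 = -0.7635 mm.
δ = δ_mech + δ_thermal = 0.7173 mm.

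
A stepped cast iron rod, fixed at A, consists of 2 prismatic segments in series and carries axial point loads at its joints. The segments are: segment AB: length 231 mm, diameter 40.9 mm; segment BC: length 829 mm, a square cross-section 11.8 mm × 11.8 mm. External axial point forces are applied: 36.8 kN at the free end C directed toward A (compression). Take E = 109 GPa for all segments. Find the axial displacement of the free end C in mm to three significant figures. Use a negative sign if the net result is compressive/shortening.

-2.07 mm

Internal axial forces (sectioning from the free end, tension +): N_BC = -36.8 kN, N_AB = -36.8 kN.
A_AB = 1314 mm².
A_BC = 139.2 mm².
δ_AB = -36800·231/(1314·109000) = -0.05936 mm
δ_BC = -36800·829/(139.2·109000) = -2.01 mm
δ = Σδ_i = -2.069 mm.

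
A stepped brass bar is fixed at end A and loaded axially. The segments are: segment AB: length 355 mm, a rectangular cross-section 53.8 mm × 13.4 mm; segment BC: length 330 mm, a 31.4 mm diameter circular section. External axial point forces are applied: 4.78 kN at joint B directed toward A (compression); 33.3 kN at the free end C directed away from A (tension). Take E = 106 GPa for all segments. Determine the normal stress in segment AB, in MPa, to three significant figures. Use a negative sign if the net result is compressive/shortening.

39.6 MPa

Internal axial forces (sectioning from the free end, tension +): N_BC = 33.3 kN, N_AB = 28.52 kN.
A_AB = 720.9 mm².
σ_AB = N_AB/A_AB = 28520/720.9 = 39.56 MPa.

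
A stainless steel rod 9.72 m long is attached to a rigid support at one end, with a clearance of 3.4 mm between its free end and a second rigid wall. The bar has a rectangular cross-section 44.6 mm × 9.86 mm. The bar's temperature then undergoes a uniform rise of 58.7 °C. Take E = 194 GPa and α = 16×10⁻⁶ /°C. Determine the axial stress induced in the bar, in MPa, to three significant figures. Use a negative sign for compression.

-114 MPa

Free thermal expansion αLΔT = 16e-6 · 9720 · 58.7 = 9.129 mm.
The walls engage after the gap closes; constrained expansion = 9.129 − 3.4 = 5.729 mm.
The walls impose strain ε = −(5.729)/9720 = -5.8941e-04; σ = Eε = 194000 · -5.8941e-04 = -114.3 MPa.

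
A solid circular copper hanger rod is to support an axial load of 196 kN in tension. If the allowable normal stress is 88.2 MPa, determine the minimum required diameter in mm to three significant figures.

53.2 mm

Required area A ≥ P/σ_allow = 196000/88.2 = 2222 mm².
For a solid circular section, d ≥ √(4A/π) = 53.19 mm.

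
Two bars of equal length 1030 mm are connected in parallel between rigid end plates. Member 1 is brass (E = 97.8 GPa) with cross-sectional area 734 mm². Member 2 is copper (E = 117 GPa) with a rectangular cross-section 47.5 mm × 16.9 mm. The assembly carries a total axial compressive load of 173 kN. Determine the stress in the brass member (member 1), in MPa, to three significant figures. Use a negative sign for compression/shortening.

A_2 = 802.7 mm².
Equal strain + equilibrium ⇒ each member carries load in proportion to AE: A₁E₁ = 71790000 N, A₂E₂ = 93920000 N, ΣAE = 165700000 N.
σ₁ = P·E₁/ΣAE = -173000·97800/165700000 = -102.1 MPa.

-102 MPa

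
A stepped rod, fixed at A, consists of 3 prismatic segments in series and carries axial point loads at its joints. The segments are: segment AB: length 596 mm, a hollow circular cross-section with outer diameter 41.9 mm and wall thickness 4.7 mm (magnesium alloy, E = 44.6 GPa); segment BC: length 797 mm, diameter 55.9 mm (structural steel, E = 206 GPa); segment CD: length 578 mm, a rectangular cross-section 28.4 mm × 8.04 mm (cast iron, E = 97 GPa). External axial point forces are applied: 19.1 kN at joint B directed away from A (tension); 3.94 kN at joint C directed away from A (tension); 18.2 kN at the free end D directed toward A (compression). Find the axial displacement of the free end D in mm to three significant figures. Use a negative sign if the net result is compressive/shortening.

-0.380 mm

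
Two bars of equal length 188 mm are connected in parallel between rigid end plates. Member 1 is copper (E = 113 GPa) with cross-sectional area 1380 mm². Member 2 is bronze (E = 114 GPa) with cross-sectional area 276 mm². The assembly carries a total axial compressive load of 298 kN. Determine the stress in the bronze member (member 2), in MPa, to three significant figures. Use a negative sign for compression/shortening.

Equal strain + equilibrium ⇒ each member carries load in proportion to AE: A₁E₁ = 155900000 N, A₂E₂ = 31460000 N, ΣAE = 187400000 N.
σ₂ = P·E₂/ΣAE = -298000·114000/187400000 = -181.3 MPa.

-181 MPa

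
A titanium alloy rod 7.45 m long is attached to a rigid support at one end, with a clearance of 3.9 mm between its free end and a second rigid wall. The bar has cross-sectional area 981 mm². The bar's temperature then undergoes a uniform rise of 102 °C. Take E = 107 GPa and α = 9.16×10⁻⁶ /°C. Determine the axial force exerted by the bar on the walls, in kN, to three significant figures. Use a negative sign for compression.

Free thermal expansion αLΔT = 9.16e-6 · 7450 · 102 = 6.961 mm.
The walls engage after the gap closes; constrained expansion = 6.961 − 3.9 = 3.061 mm.
The walls impose strain ε = −(3.061)/7450 = -4.1083e-04; σ = Eε = 107000 · -4.1083e-04 = -43.96 MPa.
Wall reaction R = σ·A = -43.96·981 = -43120 N = -43.12 kN.

-43.1 kN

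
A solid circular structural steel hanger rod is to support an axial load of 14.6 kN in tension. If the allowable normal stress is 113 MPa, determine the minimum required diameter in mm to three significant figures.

Required area A ≥ P/σ_allow = 14600/113 = 129.2 mm².
For a solid circular section, d ≥ √(4A/π) = 12.83 mm.

12.8 mm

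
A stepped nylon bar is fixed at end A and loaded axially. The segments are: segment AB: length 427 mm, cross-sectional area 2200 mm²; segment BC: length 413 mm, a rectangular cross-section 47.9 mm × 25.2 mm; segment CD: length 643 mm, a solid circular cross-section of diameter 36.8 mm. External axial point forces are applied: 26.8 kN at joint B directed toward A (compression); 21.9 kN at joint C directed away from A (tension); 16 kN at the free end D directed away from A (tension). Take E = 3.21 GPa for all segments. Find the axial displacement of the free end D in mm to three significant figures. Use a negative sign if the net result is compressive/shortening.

7.72 mm

Internal axial forces (sectioning from the free end, tension +): N_CD = 16 kN, N_BC = 37.9 kN, N_AB = 11.1 kN.
A_BC = 1207 mm².
A_CD = 1064 mm².
δ_AB = 11100·427/(2200·3210) = 0.6712 mm
δ_BC = 37900·413/(1207·3210) = 4.04 mm
δ_CD = 16000·643/(1064·3210) = 3.013 mm
δ = Σδ_i = 7.724 mm.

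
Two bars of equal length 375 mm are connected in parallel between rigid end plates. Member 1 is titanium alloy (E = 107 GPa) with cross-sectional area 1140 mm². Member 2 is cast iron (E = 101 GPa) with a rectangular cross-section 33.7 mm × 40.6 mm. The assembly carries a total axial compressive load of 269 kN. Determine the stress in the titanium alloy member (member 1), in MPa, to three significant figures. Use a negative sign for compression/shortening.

-111 MPa

A_2 = 1368 mm².
Equal strain + equilibrium ⇒ each member carries load in proportion to AE: A₁E₁ = 122000000 N, A₂E₂ = 138200000 N, ΣAE = 260200000 N.
σ₁ = P·E₁/ΣAE = -269000·107000/260200000 = -110.6 MPa.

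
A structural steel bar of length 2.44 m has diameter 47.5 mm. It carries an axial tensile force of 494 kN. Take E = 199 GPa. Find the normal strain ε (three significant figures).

0.00140

A = 1772 mm².
σ = N/A = 278.8 MPa; ε = σ/E = 278.8/199000 = 1.401e-03.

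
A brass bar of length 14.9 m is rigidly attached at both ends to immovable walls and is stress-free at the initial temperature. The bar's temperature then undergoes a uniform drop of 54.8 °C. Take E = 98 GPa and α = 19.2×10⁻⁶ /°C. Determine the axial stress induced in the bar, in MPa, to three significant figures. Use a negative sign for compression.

Free thermal expansion αLΔT = 19.2e-6 · 14900 · -54.8 = -15.68 mm.
The walls impose strain ε = −(-15.68)/14900 = 1.0522e-03; σ = Eε = 98000 · 1.0522e-03 = 103.1 MPa.

103 MPa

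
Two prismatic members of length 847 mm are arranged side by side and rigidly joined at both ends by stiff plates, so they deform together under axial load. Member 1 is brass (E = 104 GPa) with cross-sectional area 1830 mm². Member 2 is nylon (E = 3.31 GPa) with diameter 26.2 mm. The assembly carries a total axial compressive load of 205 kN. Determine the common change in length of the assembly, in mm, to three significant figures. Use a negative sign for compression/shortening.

A_2 = 539.1 mm².
Equal strain + equilibrium ⇒ each member carries load in proportion to AE: A₁E₁ = 190300000 N, A₂E₂ = 1785000 N, ΣAE = 192100000 N.
δ = PL/ΣAE = -205000·847/192100000 = -0.9039 mm.

-0.904 mm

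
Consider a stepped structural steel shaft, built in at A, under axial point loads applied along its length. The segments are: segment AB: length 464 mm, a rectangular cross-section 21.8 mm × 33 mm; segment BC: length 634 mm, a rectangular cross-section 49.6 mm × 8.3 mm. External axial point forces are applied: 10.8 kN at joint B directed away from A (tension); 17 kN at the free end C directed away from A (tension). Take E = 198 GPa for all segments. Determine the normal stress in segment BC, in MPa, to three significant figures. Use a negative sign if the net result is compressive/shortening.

Internal axial forces (sectioning from the free end, tension +): N_BC = 17 kN, N_AB = 27.8 kN.
A_BC = 411.7 mm².
σ_BC = N_BC/A_BC = 17000/411.7 = 41.29 MPa.

41.3 MPa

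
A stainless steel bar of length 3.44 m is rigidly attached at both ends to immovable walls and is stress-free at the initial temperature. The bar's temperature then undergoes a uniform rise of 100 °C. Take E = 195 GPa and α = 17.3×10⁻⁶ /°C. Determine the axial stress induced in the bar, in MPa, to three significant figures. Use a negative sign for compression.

Free thermal expansion αLΔT = 17.3e-6 · 3440 · 100 = 5.951 mm.
The walls impose strain ε = −(5.951)/3440 = -1.7300e-03; σ = Eε = 195000 · -1.7300e-03 = -337.4 MPa.

-337 MPa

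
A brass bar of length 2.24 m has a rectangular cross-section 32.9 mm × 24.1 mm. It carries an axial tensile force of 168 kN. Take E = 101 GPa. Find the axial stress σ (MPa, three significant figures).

212 MPa

A = 792.9 mm².
σ = N/A = 168000/792.9 = 211.9 MPa.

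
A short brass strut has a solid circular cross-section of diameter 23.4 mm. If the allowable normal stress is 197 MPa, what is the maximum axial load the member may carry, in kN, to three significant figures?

A = 430.1 mm².
P_max = σ_allow · A = 197 · 430.1 = 84720 N = 84.72 kN.

84.7 kN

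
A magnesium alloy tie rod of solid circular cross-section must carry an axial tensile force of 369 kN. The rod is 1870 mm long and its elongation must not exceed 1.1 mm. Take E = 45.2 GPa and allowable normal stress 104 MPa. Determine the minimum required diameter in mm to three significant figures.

Required area A ≥ P/σ_allow = 369000/104 = 3548 mm².
For a solid circular section, d ≥ √(4A/π) = 67.21 mm.
Elongation limit: A ≥ PL/(Eδ_allow) = 369000·1870/(45200·1.1) = 13880 mm² ⇒ d ≥ 132.9 mm.
The elongation limit governs.

133 mm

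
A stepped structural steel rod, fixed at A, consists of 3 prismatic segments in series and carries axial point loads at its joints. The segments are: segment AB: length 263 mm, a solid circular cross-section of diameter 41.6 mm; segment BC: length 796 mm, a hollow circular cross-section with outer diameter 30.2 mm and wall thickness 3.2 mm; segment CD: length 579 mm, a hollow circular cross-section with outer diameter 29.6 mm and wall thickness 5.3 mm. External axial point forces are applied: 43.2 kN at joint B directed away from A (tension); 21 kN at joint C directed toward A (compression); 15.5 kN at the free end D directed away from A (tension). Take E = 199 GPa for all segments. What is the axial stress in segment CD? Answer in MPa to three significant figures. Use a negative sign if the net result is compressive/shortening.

Internal axial forces (sectioning from the free end, tension +): N_CD = 15.5 kN, N_BC = -5.5 kN, N_AB = 37.7 kN.
A_CD = 404.6 mm².
σ_CD = N_CD/A_CD = 15500/404.6 = 38.31 MPa.

38.3 MPa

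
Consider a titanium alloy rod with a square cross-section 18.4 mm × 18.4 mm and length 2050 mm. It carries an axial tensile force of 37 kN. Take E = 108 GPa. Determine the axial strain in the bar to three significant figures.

0.00101

A = 338.6 mm².
σ = N/A = 109.3 MPa; ε = σ/E = 109.3/108000 = 1.012e-03.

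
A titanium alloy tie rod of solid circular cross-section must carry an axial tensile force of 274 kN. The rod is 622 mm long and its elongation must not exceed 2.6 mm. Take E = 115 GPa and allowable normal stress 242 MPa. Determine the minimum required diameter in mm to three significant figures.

38.0 mm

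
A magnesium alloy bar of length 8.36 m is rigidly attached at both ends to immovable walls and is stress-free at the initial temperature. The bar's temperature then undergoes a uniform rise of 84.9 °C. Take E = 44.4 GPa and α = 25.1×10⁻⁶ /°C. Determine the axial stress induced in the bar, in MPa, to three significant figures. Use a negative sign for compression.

Free thermal expansion αLΔT = 25.1e-6 · 8360 · 84.9 = 17.82 mm.
The walls impose strain ε = −(17.82)/8360 = -2.1310e-03; σ = Eε = 44400 · -2.1310e-03 = -94.62 MPa.

-94.6 MPa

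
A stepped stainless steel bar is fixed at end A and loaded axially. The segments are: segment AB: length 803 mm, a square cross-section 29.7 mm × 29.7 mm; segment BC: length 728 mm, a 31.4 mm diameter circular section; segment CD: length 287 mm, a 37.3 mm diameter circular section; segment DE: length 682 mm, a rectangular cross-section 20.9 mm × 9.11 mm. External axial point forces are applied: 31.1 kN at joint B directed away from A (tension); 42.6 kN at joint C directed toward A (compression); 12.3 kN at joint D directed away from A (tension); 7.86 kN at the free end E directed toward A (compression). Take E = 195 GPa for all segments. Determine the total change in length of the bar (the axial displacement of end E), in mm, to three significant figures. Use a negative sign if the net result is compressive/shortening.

Internal axial forces (sectioning from the free end, tension +): N_DE = -7.86 kN, N_CD = 4.44 kN, N_BC = -38.16 kN, N_AB = -7.06 kN.
A_AB = 882.1 mm².
A_BC = 774.4 mm².
A_CD = 1093 mm².
A_DE = 190.4 mm².
δ_AB = -7060·803/(882.1·195000) = -0.03296 mm
δ_BC = -38160·728/(774.4·195000) = -0.184 mm
δ_CD = 4440·287/(1093·195000) = 0.00598 mm
δ_DE = -7860·682/(190.4·195000) = -0.1444 mm
δ = Σδ_i = -0.3553 mm.

-0.355 mm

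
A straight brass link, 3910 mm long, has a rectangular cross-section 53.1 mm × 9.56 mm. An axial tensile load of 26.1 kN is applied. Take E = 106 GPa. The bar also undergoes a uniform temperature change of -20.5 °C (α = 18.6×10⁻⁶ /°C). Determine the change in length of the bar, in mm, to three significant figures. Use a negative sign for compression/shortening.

A = 507.6 mm².
δ_mech = NL/(AE) = 26100·3910/(507.6·106000) = 1.897 mm.
δ_thermal = αLΔT = 18.6e-6·3910·-20.5 = -1.491 mm.
δ = δ_mech + δ_thermal = 0.4056 mm.

0.406 mm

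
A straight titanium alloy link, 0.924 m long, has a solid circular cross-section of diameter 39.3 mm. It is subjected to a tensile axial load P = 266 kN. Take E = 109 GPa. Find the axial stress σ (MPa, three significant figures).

A = 1213 mm².
σ = N/A = 266000/1213 = 219.3 MPa.

219 MPa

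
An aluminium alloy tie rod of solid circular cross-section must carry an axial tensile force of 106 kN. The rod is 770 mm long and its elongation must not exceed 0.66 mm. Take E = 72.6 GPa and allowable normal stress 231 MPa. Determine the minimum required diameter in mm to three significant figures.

Required area A ≥ P/σ_allow = 106000/231 = 458.9 mm².
For a solid circular section, d ≥ √(4A/π) = 24.17 mm.
Elongation limit: A ≥ PL/(Eδ_allow) = 106000·770/(72600·0.66) = 1703 mm² ⇒ d ≥ 46.57 mm.
The elongation limit governs.

46.6 mm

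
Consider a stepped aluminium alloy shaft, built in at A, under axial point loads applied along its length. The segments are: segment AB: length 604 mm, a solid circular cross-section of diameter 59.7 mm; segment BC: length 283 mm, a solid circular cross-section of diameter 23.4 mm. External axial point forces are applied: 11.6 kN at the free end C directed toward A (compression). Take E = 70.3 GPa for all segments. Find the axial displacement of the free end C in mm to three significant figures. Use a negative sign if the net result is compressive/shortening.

-0.144 mm

Internal axial forces (sectioning from the free end, tension +): N_BC = -11.6 kN, N_AB = -11.6 kN.
A_AB = 2799 mm².
A_BC = 430.1 mm².
δ_AB = -11600·604/(2799·70300) = -0.0356 mm
δ_BC = -11600·283/(430.1·70300) = -0.1086 mm
δ = Σδ_i = -0.1442 mm.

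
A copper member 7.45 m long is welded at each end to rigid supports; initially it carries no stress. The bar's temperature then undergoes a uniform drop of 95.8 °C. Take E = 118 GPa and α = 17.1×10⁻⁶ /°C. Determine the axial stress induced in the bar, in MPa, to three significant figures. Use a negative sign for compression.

193 MPa

Free thermal expansion αLΔT = 17.1e-6 · 7450 · -95.8 = -12.2 mm.
The walls impose strain ε = −(-12.2)/7450 = 1.6382e-03; σ = Eε = 118000 · 1.6382e-03 = 193.3 MPa.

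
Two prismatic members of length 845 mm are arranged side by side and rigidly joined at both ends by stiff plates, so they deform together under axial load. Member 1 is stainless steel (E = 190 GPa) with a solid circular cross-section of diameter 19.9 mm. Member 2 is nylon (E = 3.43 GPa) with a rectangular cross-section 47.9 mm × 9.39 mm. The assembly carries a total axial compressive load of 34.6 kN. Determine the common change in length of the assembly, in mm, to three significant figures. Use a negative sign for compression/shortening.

-0.482 mm

A_1 = 311 mm².
A_2 = 449.8 mm².
Equal strain + equilibrium ⇒ each member carries load in proportion to AE: A₁E₁ = 59090000 N, A₂E₂ = 1543000 N, ΣAE = 60640000 N.
δ = PL/ΣAE = -34600·845/60640000 = -0.4822 mm.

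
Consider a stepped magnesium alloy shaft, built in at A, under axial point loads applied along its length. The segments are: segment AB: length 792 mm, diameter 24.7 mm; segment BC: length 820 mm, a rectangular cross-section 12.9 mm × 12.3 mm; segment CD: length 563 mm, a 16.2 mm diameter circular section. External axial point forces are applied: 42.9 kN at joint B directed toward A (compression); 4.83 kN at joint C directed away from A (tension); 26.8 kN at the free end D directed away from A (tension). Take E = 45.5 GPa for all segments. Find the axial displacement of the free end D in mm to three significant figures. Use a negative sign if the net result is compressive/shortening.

4.79 mm

Internal axial forces (sectioning from the free end, tension +): N_CD = 26.8 kN, N_BC = 31.63 kN, N_AB = -11.27 kN.
A_AB = 479.2 mm².
A_BC = 158.7 mm².
A_CD = 206.1 mm².
δ_AB = -11270·792/(479.2·45500) = -0.4094 mm
δ_BC = 31630·820/(158.7·45500) = 3.593 mm
δ_CD = 26800·563/(206.1·45500) = 1.609 mm
δ = Σδ_i = 4.792 mm.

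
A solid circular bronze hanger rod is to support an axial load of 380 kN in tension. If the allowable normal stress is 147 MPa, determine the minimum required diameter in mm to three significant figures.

Required area A ≥ P/σ_allow = 380000/147 = 2585 mm².
For a solid circular section, d ≥ √(4A/π) = 57.37 mm.

57.4 mm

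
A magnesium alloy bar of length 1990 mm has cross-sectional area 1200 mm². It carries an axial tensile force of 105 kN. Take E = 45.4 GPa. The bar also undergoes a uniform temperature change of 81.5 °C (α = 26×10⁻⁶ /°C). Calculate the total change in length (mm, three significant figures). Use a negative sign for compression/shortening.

δ_mech = NL/(AE) = 105000·1990/(1200·45400) = 3.835 mm.
δ_thermal = αLΔT = 26e-6·1990·81.5 = 4.217 mm.
δ = δ_mech + δ_thermal = 8.052 mm.

8.05 mm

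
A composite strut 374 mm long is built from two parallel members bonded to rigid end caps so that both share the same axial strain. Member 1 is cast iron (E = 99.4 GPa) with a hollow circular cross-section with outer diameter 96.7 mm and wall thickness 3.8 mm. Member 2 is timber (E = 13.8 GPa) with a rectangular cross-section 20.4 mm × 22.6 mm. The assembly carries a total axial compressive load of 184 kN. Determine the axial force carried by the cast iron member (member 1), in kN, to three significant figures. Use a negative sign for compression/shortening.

-174 kN

A_1 = 1109 mm².
A_2 = 461 mm².
Equal strain + equilibrium ⇒ each member carries load in proportion to AE: A₁E₁ = 110200000 N, A₂E₂ = 6362000 N, ΣAE = 116600000 N.
F₁ = P·A₁E₁/ΣAE = -184000·110200000/116600000 = -174000 N.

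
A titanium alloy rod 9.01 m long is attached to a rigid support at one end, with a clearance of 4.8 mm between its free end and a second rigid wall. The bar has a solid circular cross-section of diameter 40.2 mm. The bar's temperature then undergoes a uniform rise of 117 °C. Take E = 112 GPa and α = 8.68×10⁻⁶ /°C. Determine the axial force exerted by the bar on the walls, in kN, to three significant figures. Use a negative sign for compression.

Free thermal expansion αLΔT = 8.68e-6 · 9010 · 117 = 9.15 mm.
The walls engage after the gap closes; constrained expansion = 9.15 − 4.8 = 4.35 mm.
The walls impose strain ε = −(4.35)/9010 = -4.8282e-04; σ = Eε = 112000 · -4.8282e-04 = -54.08 MPa.
Wall reaction R = σ·A = -54.08·1269 = -68630 N = -68.63 kN.

-68.6 kN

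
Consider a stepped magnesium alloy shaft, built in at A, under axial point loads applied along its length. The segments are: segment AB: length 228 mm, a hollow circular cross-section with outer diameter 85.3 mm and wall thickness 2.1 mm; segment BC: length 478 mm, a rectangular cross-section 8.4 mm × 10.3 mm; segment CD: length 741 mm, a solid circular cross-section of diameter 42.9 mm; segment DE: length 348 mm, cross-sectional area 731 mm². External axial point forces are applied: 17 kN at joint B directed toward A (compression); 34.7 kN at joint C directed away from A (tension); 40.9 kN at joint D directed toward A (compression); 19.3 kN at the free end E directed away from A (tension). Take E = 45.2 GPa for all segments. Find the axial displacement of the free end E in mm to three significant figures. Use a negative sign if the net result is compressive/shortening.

1.52 mm

Internal axial forces (sectioning from the free end, tension +): N_DE = 19.3 kN, N_CD = -21.6 kN, N_BC = 13.1 kN, N_AB = -3.9 kN.
A_AB = 548.9 mm².
A_BC = 86.52 mm².
A_CD = 1445 mm².
δ_AB = -3900·228/(548.9·45200) = -0.03584 mm
δ_BC = 13100·478/(86.52·45200) = 1.601 mm
δ_CD = -21600·741/(1445·45200) = -0.245 mm
δ_DE = 19300·348/(731·45200) = 0.2033 mm
δ = Σδ_i = 1.524 mm.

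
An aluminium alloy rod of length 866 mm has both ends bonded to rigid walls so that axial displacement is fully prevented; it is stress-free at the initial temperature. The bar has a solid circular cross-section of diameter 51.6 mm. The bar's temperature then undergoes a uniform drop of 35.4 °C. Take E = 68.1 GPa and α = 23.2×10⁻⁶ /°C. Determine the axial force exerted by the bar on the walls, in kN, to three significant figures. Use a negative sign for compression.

Free thermal expansion αLΔT = 23.2e-6 · 866 · -35.4 = -0.7112 mm.
The walls impose strain ε = −(-0.7112)/866 = 8.2128e-04; σ = Eε = 68100 · 8.2128e-04 = 55.93 MPa.
Wall reaction R = σ·A = 55.93·2091 = 117000 N = 117 kN.

117 kN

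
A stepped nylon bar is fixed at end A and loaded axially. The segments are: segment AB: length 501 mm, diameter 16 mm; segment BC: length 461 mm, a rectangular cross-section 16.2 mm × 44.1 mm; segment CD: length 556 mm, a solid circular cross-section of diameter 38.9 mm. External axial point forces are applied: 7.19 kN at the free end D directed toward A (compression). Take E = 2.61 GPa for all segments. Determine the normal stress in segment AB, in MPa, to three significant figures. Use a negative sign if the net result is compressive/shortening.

-35.8 MPa

Internal axial forces (sectioning from the free end, tension +): N_CD = -7.19 kN, N_BC = -7.19 kN, N_AB = -7.19 kN.
A_AB = 201.1 mm².
σ_AB = N_AB/A_AB = -7190/201.1 = -35.76 MPa.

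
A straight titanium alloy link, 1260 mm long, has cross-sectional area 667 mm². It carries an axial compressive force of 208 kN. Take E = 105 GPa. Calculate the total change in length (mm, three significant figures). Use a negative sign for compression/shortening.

δ_mech = NL/(AE) = -208000·1260/(667·105000) = -3.742 mm.

-3.74 mm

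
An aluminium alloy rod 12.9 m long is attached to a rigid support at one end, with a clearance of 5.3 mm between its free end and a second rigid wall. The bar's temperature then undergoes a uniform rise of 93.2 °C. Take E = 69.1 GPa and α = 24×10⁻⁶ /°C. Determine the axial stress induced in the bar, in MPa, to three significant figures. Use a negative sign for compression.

Free thermal expansion αLΔT = 24e-6 · 12900 · 93.2 = 28.85 mm.
The walls engage after the gap closes; constrained expansion = 28.85 − 5.3 = 23.55 mm.
The walls impose strain ε = −(23.55)/12900 = -1.8259e-03; σ = Eε = 69100 · -1.8259e-03 = -126.2 MPa.

-126 MPa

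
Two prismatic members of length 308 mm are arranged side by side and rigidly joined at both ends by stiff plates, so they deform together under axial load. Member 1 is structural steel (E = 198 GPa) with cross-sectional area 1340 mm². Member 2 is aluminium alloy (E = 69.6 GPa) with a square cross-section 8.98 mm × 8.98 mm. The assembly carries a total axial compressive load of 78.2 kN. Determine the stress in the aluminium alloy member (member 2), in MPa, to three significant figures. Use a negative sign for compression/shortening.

-20.1 MPa

A_2 = 80.64 mm².
Equal strain + equilibrium ⇒ each member carries load in proportion to AE: A₁E₁ = 265300000 N, A₂E₂ = 5613000 N, ΣAE = 270900000 N.
σ₂ = P·E₂/ΣAE = -78200·69600/270900000 = -20.09 MPa.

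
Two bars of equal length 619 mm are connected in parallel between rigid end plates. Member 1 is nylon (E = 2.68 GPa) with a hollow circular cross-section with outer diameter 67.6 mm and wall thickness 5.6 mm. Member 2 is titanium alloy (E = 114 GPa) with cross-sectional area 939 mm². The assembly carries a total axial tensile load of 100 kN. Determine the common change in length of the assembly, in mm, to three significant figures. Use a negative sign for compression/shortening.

0.563 mm

A_1 = 1091 mm².
Equal strain + equilibrium ⇒ each member carries load in proportion to AE: A₁E₁ = 2923000 N, A₂E₂ = 107000000 N, ΣAE = 110000000 N.
δ = PL/ΣAE = 100000·619/110000000 = 0.5629 mm.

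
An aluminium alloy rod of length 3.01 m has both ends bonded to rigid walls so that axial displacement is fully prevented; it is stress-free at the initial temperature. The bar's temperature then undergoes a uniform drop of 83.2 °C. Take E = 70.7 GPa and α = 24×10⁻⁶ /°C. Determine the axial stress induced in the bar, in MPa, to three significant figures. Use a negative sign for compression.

141 MPa

Free thermal expansion αLΔT = 24e-6 · 3010 · -83.2 = -6.01 mm.
The walls impose strain ε = −(-6.01)/3010 = 1.9968e-03; σ = Eε = 70700 · 1.9968e-03 = 141.2 MPa.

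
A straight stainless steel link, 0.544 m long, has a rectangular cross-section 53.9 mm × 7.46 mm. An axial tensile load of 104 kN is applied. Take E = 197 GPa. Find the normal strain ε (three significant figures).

0.00131

A = 402.1 mm².
σ = N/A = 258.6 MPa; ε = σ/E = 258.6/197000 = 1.313e-03.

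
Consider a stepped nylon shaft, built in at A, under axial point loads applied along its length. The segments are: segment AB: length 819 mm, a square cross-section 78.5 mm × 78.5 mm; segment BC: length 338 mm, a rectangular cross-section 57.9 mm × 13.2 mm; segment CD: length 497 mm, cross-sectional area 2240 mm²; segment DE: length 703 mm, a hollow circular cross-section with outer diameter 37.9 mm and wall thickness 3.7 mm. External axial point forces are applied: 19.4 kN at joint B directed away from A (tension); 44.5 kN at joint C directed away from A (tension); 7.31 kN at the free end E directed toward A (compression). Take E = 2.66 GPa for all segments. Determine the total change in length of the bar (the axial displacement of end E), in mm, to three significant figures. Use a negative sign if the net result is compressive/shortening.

3.54 mm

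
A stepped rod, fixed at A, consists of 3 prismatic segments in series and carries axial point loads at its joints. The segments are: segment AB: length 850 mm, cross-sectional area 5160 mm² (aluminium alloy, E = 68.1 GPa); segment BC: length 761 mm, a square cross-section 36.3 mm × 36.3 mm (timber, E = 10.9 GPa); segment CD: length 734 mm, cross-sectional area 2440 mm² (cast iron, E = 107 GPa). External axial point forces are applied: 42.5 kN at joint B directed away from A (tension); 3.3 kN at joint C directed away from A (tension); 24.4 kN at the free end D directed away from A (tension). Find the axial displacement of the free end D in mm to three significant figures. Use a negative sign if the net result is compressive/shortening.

Internal axial forces (sectioning from the free end, tension +): N_CD = 24.4 kN, N_BC = 27.7 kN, N_AB = 70.2 kN.
A_BC = 1318 mm².
δ_AB = 70200·850/(5160·68100) = 0.1698 mm
δ_BC = 27700·761/(1318·10900) = 1.468 mm
δ_CD = 24400·734/(2440·107000) = 0.0686 mm
δ = Σδ_i = 1.706 mm.

1.71 mm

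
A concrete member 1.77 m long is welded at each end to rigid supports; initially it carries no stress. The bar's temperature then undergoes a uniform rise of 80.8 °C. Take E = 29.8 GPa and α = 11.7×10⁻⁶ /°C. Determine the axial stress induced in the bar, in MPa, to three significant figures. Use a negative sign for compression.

-28.2 MPa

Free thermal expansion αLΔT = 11.7e-6 · 1770 · 80.8 = 1.673 mm.
The walls impose strain ε = −(1.673)/1770 = -9.4536e-04; σ = Eε = 29800 · -9.4536e-04 = -28.17 MPa.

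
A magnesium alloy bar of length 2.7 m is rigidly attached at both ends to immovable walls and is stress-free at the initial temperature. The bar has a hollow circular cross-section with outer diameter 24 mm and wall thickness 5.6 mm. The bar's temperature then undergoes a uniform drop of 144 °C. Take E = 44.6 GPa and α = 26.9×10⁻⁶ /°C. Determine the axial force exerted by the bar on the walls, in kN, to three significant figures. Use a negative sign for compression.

Free thermal expansion αLΔT = 26.9e-6 · 2700 · -144 = -10.46 mm.
The walls impose strain ε = −(-10.46)/2700 = 3.8736e-03; σ = Eε = 44600 · 3.8736e-03 = 172.8 MPa.
Wall reaction R = σ·A = 172.8·323.7 = 55920 N = 55.92 kN.

55.9 kN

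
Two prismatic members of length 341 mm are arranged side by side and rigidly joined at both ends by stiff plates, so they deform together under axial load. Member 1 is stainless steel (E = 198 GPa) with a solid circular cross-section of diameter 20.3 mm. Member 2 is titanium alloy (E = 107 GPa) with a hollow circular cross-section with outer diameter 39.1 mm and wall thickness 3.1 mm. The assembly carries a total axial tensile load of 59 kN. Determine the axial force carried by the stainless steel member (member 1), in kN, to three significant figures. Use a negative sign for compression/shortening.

A_1 = 323.7 mm².
A_2 = 350.6 mm².
Equal strain + equilibrium ⇒ each member carries load in proportion to AE: A₁E₁ = 64080000 N, A₂E₂ = 37510000 N, ΣAE = 101600000 N.
F₁ = P·A₁E₁/ΣAE = 59000·64080000/101600000 = 37210 N.

37.2 kN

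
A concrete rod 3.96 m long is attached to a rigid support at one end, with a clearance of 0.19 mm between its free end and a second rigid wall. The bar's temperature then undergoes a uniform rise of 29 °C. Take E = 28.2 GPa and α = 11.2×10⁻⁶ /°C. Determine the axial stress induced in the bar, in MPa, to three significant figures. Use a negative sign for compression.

-7.81 MPa

Free thermal expansion αLΔT = 11.2e-6 · 3960 · 29 = 1.286 mm.
The walls engage after the gap closes; constrained expansion = 1.286 − 0.19 = 1.096 mm.
The walls impose strain ε = −(1.096)/3960 = -2.7682e-04; σ = Eε = 28200 · -2.7682e-04 = -7.806 MPa.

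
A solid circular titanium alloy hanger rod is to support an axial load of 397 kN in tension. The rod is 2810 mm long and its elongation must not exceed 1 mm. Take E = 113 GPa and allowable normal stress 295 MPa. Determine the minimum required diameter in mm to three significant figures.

Required area A ≥ P/σ_allow = 397000/295 = 1346 mm².
For a solid circular section, d ≥ √(4A/π) = 41.39 mm.
Elongation limit: A ≥ PL/(Eδ_allow) = 397000·2810/(113000·1) = 9872 mm² ⇒ d ≥ 112.1 mm.
The elongation limit governs.

112 mm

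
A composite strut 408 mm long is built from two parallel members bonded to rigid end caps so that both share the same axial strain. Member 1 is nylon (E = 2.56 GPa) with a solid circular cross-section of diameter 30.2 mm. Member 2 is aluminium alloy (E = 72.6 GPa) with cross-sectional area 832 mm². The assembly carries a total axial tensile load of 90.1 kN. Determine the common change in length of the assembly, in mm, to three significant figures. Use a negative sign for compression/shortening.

0.591 mm

A_1 = 716.3 mm².
Equal strain + equilibrium ⇒ each member carries load in proportion to AE: A₁E₁ = 1834000 N, A₂E₂ = 60400000 N, ΣAE = 62240000 N.
δ = PL/ΣAE = 90100·408/62240000 = 0.5907 mm.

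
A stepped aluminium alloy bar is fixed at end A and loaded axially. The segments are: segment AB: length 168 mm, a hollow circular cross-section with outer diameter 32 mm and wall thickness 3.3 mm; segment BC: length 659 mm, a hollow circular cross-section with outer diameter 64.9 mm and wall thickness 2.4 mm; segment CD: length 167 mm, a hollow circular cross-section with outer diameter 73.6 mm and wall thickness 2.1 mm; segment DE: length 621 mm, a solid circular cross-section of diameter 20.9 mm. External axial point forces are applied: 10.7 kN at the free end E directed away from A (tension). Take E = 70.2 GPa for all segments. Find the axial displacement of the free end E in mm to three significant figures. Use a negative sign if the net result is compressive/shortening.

Internal axial forces (sectioning from the free end, tension +): N_DE = 10.7 kN, N_CD = 10.7 kN, N_BC = 10.7 kN, N_AB = 10.7 kN.
A_AB = 297.5 mm².
A_BC = 471.2 mm².
A_CD = 471.7 mm².
A_DE = 343.1 mm².
δ_AB = 10700·168/(297.5·70200) = 0.08606 mm
δ_BC = 10700·659/(471.2·70200) = 0.2132 mm
δ_CD = 10700·167/(471.7·70200) = 0.05396 mm
δ_DE = 10700·621/(343.1·70200) = 0.2759 mm
δ = Σδ_i = 0.6291 mm.

0.629 mm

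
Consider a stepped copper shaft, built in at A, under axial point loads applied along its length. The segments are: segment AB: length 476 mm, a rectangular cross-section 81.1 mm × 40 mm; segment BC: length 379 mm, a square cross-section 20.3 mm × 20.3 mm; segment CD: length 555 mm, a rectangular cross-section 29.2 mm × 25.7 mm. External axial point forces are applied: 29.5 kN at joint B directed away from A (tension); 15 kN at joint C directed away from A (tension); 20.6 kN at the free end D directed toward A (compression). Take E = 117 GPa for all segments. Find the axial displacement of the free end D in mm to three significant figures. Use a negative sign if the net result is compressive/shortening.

-0.144 mm

Internal axial forces (sectioning from the free end, tension +): N_CD = -20.6 kN, N_BC = -5.6 kN, N_AB = 23.9 kN.
A_AB = 3244 mm².
A_BC = 412.1 mm².
A_CD = 750.4 mm².
δ_AB = 23900·476/(3244·117000) = 0.02997 mm
δ_BC = -5600·379/(412.1·117000) = -0.04402 mm
δ_CD = -20600·555/(750.4·117000) = -0.1302 mm
δ = Σδ_i = -0.1443 mm.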